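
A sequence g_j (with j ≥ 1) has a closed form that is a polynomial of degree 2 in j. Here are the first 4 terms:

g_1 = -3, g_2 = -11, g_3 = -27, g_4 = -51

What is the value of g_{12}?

-531

1st diffs: -8, -16, -24.
2nd diffs: -8, -8 (constant).
So g_j = -4j^2 + 4j - 3.
Evaluating at j = 12 gives g_{12} = -531.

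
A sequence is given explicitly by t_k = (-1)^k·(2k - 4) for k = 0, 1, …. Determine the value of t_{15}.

(-1)^15 = -1; 2k - 4 at k=15 is 26; so t_{15} = -26.

-26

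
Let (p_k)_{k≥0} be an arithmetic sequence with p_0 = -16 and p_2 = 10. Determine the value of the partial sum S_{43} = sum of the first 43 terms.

Common difference d = (10 - (-16)) / (2 - 0) = 13.
p_k = -16 + (k - 0)·13.
p_{42} = 530; S = 43·(-16 + 530)/2 = 11051.

11051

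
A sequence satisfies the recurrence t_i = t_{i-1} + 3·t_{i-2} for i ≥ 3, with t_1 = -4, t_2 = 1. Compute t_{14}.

t_3 = -11, t_4 = -8, t_5 = -41, …, t_{11} = -4937, t_{12} = -11225, t_{13} = -26036, t_{14} = -59711.

-59711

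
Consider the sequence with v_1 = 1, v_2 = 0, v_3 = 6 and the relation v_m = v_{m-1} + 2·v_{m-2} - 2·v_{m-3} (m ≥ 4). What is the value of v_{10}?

Applying the relation repeatedly:
v_4 = 4  v_5 = 16  v_6 = 12  v_7 = 36  v_8 = 28  v_9 = 76  v_{10} = 60.

60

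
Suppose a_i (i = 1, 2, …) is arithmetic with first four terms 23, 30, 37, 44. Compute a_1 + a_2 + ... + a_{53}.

10865

Common difference d = 7.
a_i = 23 + (i - 1)·7.
a_{53} = 387; S = 53·(23 + 387)/2 = 10865.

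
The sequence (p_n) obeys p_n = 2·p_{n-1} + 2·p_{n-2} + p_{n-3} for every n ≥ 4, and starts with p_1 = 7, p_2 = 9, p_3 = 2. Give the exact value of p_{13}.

Iterate the recurrence:
p_4 = 29  p_5 = 71  p_6 = 202  p_7 = 575  p_8 = 1625  p_9 = 4602  p_{10} = 13029  p_{11} = 36887  p_{12} = 104434  p_{13} = 295671.

295671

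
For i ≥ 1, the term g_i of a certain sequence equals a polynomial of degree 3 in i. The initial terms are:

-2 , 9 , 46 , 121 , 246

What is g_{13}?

4486

1st diffs: 11, 37, 75, 125.
2nd diffs: 26, 38, 50.
3rd diffs: 12, 12 (constant).
Newton forward-difference form: g_i = -2 + 11·C(i-1,1) + 26·C(i-1,2) + 12·C(i-1,3).
At i = 13: i-1 = 12, so g_{13} = -2 + 132 + 1716 + 2640 = 4486.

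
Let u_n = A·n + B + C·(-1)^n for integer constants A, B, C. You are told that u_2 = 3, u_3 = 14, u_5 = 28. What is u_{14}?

87

At n = 2, 3, 5: 2A + B + C = 3; 3A + B - C = 14; 5A + B - C = 28.
Subtracting the first from the second: A - 2C = 11.
Subtracting the second from the third: 2A = 14.
Solving: C = -2, A = 7, then B = -9.
Hence u_{14} = 7·14 + (-9) + (-2)·1 = 87.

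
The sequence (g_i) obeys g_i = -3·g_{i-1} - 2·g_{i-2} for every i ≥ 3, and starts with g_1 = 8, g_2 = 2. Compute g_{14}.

Compute successive terms:
g_3 = -22; g_4 = 62; g_5 = -142; …; g_{11} = -10222; g_{12} = 20462; g_{13} = -40942; g_{14} = 81902.
(Characteristic roots are -1 and -2.)

81902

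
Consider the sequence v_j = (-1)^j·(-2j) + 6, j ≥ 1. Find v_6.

-6

(-1)^6 = 1; -2j at j=6 is -12; so v_6 = -6.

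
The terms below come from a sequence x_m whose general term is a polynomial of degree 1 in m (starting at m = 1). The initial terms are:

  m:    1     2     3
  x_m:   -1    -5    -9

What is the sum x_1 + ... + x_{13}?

-325

1st diffs: -4, -4 (constant).
So x_m = -4m + 3.
Continuing: …, -13, -17, -21, -25, …, x_{13} = -49.
Summing m = 1..13 (13 terms) gives -325.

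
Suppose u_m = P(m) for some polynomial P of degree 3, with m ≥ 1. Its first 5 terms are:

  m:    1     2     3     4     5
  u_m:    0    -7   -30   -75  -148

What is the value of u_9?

-840

1st diffs: -7, -23, -45, -73.
2nd diffs: -16, -22, -28.
3rd diffs: -6, -6 (constant).
So u_m = -m^3 - 2m^2 + 6m - 3.
Evaluating at m = 9 gives u_9 = -840.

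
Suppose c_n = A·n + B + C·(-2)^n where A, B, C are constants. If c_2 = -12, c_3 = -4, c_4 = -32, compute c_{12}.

At n = 2, 3, 4: 2A + B + 4C = -12; 3A + B - 8C = -4; 4A + B + 16C = -32.
Subtracting the first from the second: A - 12C = 8.
Subtracting the second from the third: A + 24C = -28.
Solving: C = -1, A = -4, then B = 0.
Hence c_{12} = -4·12 + 0 + (-1)·4096 = -4144.

-4144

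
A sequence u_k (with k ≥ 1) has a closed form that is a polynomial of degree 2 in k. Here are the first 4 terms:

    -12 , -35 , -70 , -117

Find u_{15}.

-1426

1st diffs: -23, -35, -47.
2nd diffs: -12, -12 (constant).
Newton forward-difference form: u_k = -12 + (-23)·C(k-1,1) + (-12)·C(k-1,2).
At k = 15: k-1 = 14, so u_{15} = -12 - 322 - 1092 = -1426.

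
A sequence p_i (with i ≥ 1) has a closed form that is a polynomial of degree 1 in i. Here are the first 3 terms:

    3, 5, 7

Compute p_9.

1st diffs: 2, 2 (constant).
So p_i = 2i + 1.
Evaluating at i = 9 gives p_9 = 19.

19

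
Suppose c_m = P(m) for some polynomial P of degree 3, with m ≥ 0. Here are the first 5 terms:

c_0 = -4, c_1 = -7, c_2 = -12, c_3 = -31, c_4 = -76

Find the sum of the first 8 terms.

1st diffs: -3, -5, -19, -45.
2nd diffs: -2, -14, -26.
3rd diffs: -12, -12 (constant).
So c_m = -2m^3 + 5m^2 - 6m - 4.
Continuing: -159, -292, -487.
Summing m = 0..7 (8 terms) gives -1068.

-1068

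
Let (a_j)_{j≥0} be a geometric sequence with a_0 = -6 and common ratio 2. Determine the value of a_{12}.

a_j = (-6)·2^(j-0).
a_{12} = (-6)·2^12 = -24576.

-24576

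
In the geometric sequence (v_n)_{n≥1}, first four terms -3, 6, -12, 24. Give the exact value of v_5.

-48

Common ratio r = -2.
v_n = (-3)·(-2)^(n-1).
v_5 = (-3)·(-2)^4 = -48.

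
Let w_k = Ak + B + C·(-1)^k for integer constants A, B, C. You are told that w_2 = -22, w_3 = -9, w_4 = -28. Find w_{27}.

At k = 2, 3, 4: 2A + B + C = -22; 3A + B - C = -9; 4A + B + C = -28.
Subtracting the first from the second: A - 2C = 13.
Subtracting the second from the third: A + 2C = -19.
Solving: C = -8, A = -3, then B = -8.
So w_k = -3·k + (-8) + (-8)·(-1)^k; at k=27 this is -81.

-81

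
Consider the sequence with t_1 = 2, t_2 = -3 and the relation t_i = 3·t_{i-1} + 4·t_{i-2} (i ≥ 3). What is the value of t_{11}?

Step forward from the initial values:
t_3 = -1; t_4 = -15; t_5 = -49; t_6 = -207; t_7 = -817; t_8 = -3279; t_9 = -13105; t_{10} = -52431; t_{11} = -209713.
(Characteristic roots are 4 and -1.)

-209713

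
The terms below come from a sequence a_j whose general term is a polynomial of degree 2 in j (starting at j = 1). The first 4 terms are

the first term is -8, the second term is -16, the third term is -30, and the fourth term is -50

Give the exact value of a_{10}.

1st diffs: -8, -14, -20.
2nd diffs: -6, -6 (constant).
So a_j = -3j^2 + j - 6.
Evaluating at j = 10 gives a_{10} = -296.

-296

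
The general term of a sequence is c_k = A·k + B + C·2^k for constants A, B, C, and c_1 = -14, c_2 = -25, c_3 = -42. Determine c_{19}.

-1572962

The three given values yield: A + B + 2C = -14; 2A + B + 4C = -25; 3A + B + 8C = -42.
Subtracting the first from the second: A + 2C = -11.
Subtracting the second from the third: A + 4C = -17.
Solving: C = -3, A = -5, then B = -3.
So c_k = -5·k + (-3) + (-3)·2^k; at k=19 this is -1572962.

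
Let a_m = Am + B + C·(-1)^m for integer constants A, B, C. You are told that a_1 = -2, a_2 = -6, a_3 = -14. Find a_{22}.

-126

The three given values yield: A + B - C = -2; 2A + B + C = -6; 3A + B - C = -14.
Subtracting the first from the second: A + 2C = -4.
Subtracting the second from the third: A - 2C = -8.
Solving: C = 1, A = -6, then B = 5.
Hence a_{22} = -6·22 + 5 + 1·1 = -126.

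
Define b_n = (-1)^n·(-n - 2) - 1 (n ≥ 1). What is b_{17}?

18

(-1)^17 = -1; -n - 2 at n=17 is -19; so b_{17} = 18.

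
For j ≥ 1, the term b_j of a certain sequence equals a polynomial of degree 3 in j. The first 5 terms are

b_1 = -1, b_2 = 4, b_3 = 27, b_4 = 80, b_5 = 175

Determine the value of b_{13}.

3887

1st diffs: 5, 23, 53, 95.
2nd diffs: 18, 30, 42.
3rd diffs: 12, 12 (constant).
Newton forward-difference form: b_j = -1 + 5·C(j-1,1) + 18·C(j-1,2) + 12·C(j-1,3).
At j = 13: j-1 = 12, so b_{13} = -1 + 60 + 1188 + 2640 = 3887.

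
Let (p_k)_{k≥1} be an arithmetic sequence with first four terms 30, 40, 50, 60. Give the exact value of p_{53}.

550

Common difference d = 10.
p_k = 30 + (k - 1)·10.
p_{53} = 30 + 52·10 = 550.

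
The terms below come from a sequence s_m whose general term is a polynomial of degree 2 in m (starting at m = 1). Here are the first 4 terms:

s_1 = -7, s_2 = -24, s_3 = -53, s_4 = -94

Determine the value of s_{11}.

-717

1st diffs: -17, -29, -41.
2nd diffs: -12, -12 (constant).
So s_m = -6m^2 + m - 2.
Evaluating at m = 11 gives s_{11} = -717.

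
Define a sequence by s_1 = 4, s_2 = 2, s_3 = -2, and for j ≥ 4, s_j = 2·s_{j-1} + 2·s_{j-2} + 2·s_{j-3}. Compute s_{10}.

Applying the relation repeatedly:
s_4 = 8;  s_5 = 16;  s_6 = 44;  s_7 = 136;  s_8 = 392;  s_9 = 1144;  s_{10} = 3344.

3344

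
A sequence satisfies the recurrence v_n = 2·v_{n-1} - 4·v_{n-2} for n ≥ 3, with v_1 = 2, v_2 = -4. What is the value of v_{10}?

Iterate the recurrence:
v_3 = -16  v_4 = -16  v_5 = 32  v_6 = 128  v_7 = 128  v_8 = -256  v_9 = -1024  v_{10} = -1024.

-1024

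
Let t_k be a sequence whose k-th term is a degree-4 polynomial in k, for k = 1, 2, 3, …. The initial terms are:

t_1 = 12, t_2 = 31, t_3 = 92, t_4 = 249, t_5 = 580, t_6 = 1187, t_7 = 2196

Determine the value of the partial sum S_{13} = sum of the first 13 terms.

1st diffs: 19, 61, 157, 331, 607, 1009.
2nd diffs: 42, 96, 174, 276, 402.
3rd diffs: 54, 78, 102, 126.
4th diffs: 24, 24, 24 (constant).
So t_k = k^4 - k^3 + 2k^2 + 5k + 5.
Continuing: …, 3757, 6044, 9255, 13612, …, t_{13} = 26772.
Summing k = 1..13 (13 terms) gives 83148.

83148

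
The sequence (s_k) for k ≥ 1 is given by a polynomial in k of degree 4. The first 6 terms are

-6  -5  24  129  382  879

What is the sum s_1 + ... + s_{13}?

1st diffs: 1, 29, 105, 253, 497.
2nd diffs: 28, 76, 148, 244.
3rd diffs: 48, 72, 96.
4th diffs: 24, 24 (constant).
Newton forward-difference form: s_k = -6 + 1·C(k-1,1) + 28·C(k-1,2) + 48·C(k-1,3) + 24·C(k-1,4).
Continuing: …, 1740, 3109, 5154, 8067, …, s_{13} = 24294.
Summing k = 1..13 (13 terms) gives 73216.

73216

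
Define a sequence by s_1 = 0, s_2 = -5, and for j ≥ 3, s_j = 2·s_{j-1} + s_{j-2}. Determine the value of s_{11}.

-11890

Applying the relation repeatedly:
s_3 = -10  s_4 = -25  s_5 = -60  s_6 = -145  s_7 = -350  s_8 = -845  s_9 = -2040  s_{10} = -4925  s_{11} = -11890.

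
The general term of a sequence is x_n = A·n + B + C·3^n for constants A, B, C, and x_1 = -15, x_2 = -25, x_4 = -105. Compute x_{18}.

-387420569

Plug in n = 1, 2, 4: A + B + 3C = -15; 2A + B + 9C = -25; 4A + B + 81C = -105.
Subtracting the first from the second: A + 6C = -10.
Subtracting the second from the third: 2A + 72C = -80.
Solving: C = -1, A = -4, then B = -8.
Hence x_{18} = -4·18 + (-8) + (-1)·387420489 = -387420569.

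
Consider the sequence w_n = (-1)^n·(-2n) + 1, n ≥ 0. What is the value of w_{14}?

-27

(-1)^14 = 1; -2n at n=14 is -28; so w_{14} = -27.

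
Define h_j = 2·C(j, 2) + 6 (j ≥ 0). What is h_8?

C(8, 2) = 28, so h_8 = 62.

62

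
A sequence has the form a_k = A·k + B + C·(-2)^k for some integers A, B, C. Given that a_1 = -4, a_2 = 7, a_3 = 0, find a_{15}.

-32700

At k = 1, 2, 3: A + B - 2C = -4; 2A + B + 4C = 7; 3A + B - 8C = 0.
Subtracting the first from the second: A + 6C = 11.
Subtracting the second from the third: A - 12C = -7.
Solving: C = 1, A = 5, then B = -7.
Therefore a_{15} = 75 + (-7) + 1·(-32768) = -32700.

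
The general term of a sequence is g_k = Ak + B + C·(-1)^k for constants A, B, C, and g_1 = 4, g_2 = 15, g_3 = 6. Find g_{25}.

28

At k = 1, 2, 3: A + B - C = 4; 2A + B + C = 15; 3A + B - C = 6.
Subtracting the first from the second: A + 2C = 11.
Subtracting the second from the third: A - 2C = -9.
Solving: C = 5, A = 1, then B = 8.
So g_k = 1·k + 8 + 5·(-1)^k; at k=25 this is 28.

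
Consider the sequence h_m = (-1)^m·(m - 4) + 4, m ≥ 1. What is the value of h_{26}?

(-1)^26 = 1; m - 4 at m=26 is 22; so h_{26} = 26.

26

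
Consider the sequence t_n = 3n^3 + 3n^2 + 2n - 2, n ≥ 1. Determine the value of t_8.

1742

t_8 = 3·8^3 + 3·8^2 + 2·8 - 2 = 1742.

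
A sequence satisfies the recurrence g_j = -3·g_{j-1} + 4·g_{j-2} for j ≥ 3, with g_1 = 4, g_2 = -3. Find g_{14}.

-93952407

Applying the relation repeatedly:
g_3 = 25;  g_4 = -87;  g_5 = 361;  …;  g_{11} = 1468009;  g_{12} = -5872023;  g_{13} = 23488105;  g_{14} = -93952407.
(Characteristic roots are 1 and -4.)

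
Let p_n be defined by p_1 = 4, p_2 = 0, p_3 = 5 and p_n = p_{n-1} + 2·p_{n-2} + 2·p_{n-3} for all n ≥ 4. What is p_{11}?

Compute successive terms:
p_4 = 13; p_5 = 23; p_6 = 59; p_7 = 131; p_8 = 295; p_9 = 675; p_{10} = 1527; p_{11} = 3467.

3467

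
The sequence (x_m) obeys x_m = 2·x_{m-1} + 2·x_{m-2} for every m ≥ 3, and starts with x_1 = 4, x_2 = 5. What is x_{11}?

53024

Step forward from the initial values:
x_3 = 18;  x_4 = 46;  x_5 = 128;  x_6 = 348;  x_7 = 952;  x_8 = 2600;  x_9 = 7104;  x_{10} = 19408;  x_{11} = 53024.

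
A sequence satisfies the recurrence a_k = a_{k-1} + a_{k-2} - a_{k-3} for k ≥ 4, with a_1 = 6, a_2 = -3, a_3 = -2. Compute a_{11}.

Step forward from the initial values:
a_4 = -11, a_5 = -10, a_6 = -19, a_7 = -18, a_8 = -27, a_9 = -26, a_{10} = -35, a_{11} = -34.

-34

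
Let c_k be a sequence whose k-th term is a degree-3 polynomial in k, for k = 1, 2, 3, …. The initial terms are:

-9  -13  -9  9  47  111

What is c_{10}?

1st diffs: -4, 4, 18, 38, 64.
2nd diffs: 8, 14, 20, 26.
3rd diffs: 6, 6, 6 (constant).
Newton forward-difference form: c_k = -9 + (-4)·C(k-1,1) + 8·C(k-1,2) + 6·C(k-1,3).
At k = 10: k-1 = 9, so c_{10} = -9 - 36 + 288 + 504 = 747.

747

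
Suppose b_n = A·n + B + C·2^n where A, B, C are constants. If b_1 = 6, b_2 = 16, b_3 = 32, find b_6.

212

At n = 1, 2, 3: A + B + 2C = 6; 2A + B + 4C = 16; 3A + B + 8C = 32.
Subtracting the first from the second: A + 2C = 10.
Subtracting the second from the third: A + 4C = 16.
Solving: C = 3, A = 4, then B = -4.
Hence b_6 = 4·6 + (-4) + 3·64 = 212.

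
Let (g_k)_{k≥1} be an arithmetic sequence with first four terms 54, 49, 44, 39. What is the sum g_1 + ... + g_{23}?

-23

Common difference d = -5.
g_k = 54 + (k - 1)·(-5).
g_{23} = -56; S = 23·(54 + (-56))/2 = -23.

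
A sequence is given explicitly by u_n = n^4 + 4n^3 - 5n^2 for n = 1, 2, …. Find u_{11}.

19360

u_{11} = 1·11^4 + 4·11^3 - 5·11^2 = 19360.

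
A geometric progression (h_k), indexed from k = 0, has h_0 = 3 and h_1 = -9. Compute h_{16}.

129140163

Common ratio r = -3.
h_k = 3·(-3)^(k-0).
h_{16} = 3·(-3)^16 = 129140163.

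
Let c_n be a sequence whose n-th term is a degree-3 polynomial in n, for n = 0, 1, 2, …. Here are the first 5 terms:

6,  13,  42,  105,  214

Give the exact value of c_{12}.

4182

1st diffs: 7, 29, 63, 109.
2nd diffs: 22, 34, 46.
3rd diffs: 12, 12 (constant).
So c_n = 2n^3 + 5n^2 + 6.
Evaluating at n = 12 gives c_{12} = 4182.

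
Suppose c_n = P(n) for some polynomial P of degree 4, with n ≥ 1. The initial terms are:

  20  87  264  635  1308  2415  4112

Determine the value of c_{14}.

1st diffs: 67, 177, 371, 673, 1107, 1697.
2nd diffs: 110, 194, 302, 434, 590.
3rd diffs: 84, 108, 132, 156.
4th diffs: 24, 24, 24 (constant).
Newton forward-difference form: c_n = 20 + 67·C(n-1,1) + 110·C(n-1,2) + 84·C(n-1,3) + 24·C(n-1,4).
At n = 14: n-1 = 13, so c_{14} = 20 + 871 + 8580 + 24024 + 17160 = 50655.

50655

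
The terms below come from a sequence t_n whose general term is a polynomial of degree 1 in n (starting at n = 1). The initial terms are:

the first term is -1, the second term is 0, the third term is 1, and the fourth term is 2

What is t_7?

1st diffs: 1, 1, 1 (constant).
So t_n = n - 2.
Evaluating at n = 7 gives t_7 = 5.

5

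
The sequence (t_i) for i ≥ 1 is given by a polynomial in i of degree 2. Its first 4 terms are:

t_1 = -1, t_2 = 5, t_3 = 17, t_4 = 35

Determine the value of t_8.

1st diffs: 6, 12, 18.
2nd diffs: 6, 6 (constant).
Newton forward-difference form: t_i = -1 + 6·C(i-1,1) + 6·C(i-1,2).
At i = 8: i-1 = 7, so t_8 = -1 + 42 + 126 = 167.

167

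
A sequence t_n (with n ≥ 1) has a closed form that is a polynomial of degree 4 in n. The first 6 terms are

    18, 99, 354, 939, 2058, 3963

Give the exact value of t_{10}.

26163

1st diffs: 81, 255, 585, 1119, 1905.
2nd diffs: 174, 330, 534, 786.
3rd diffs: 156, 204, 252.
4th diffs: 48, 48 (constant).
So t_n = 2n^4 + 6n^3 + n^2 + 6n + 3.
Evaluating at n = 10 gives t_{10} = 26163.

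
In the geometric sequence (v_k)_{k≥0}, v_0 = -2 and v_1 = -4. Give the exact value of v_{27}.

Common ratio r = 2.
v_k = (-2)·2^(k-0).
v_{27} = (-2)·2^27 = -268435456.

-268435456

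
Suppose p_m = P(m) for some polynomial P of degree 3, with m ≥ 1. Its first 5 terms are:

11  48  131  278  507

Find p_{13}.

7451

1st diffs: 37, 83, 147, 229.
2nd diffs: 46, 64, 82.
3rd diffs: 18, 18 (constant).
Newton forward-difference form: p_m = 11 + 37·C(m-1,1) + 46·C(m-1,2) + 18·C(m-1,3).
At m = 13: m-1 = 12, so p_{13} = 11 + 444 + 3036 + 3960 = 7451.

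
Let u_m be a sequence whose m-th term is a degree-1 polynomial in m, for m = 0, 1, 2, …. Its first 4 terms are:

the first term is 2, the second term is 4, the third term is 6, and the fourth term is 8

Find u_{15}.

32

1st diffs: 2, 2, 2 (constant).
So u_m = 2m + 2.
Evaluating at m = 15 gives u_{15} = 32.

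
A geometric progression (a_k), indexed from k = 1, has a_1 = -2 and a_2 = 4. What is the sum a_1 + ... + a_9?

Common ratio r = -2.
a_k = (-2)·(-2)^(k-1).
S = (-2)·((-2)^9 - 1)/(-2 - 1) = (-2)·(-512 - 1)/(-3) = -342.

-342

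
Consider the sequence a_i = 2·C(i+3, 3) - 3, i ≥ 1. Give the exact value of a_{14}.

C(17, 3) = 680, so a_{14} = 1357.

1357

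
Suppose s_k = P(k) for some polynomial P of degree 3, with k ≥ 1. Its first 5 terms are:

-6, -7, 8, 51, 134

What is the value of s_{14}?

1st diffs: -1, 15, 43, 83.
2nd diffs: 16, 28, 40.
3rd diffs: 12, 12 (constant).
Newton forward-difference form: s_k = -6 + (-1)·C(k-1,1) + 16·C(k-1,2) + 12·C(k-1,3).
At k = 14: k-1 = 13, so s_{14} = -6 - 13 + 1248 + 3432 = 4661.

4661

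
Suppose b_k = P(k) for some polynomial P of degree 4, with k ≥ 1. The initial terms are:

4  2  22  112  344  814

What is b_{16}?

56884

1st diffs: -2, 20, 90, 232, 470.
2nd diffs: 22, 70, 142, 238.
3rd diffs: 48, 72, 96.
4th diffs: 24, 24 (constant).
Newton forward-difference form: b_k = 4 + (-2)·C(k-1,1) + 22·C(k-1,2) + 48·C(k-1,3) + 24·C(k-1,4).
At k = 16: k-1 = 15, so b_{16} = 4 - 30 + 2310 + 21840 + 32760 = 56884.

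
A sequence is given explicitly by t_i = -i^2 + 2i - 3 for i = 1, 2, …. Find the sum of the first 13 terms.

-676

Over i = 1..13: Σi = 91, Σi² = 819.
Total = (-1)·819 + (2)·91 + (-3)·13 = -676.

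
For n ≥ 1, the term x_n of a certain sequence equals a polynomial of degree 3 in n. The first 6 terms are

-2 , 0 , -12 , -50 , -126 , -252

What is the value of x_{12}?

1st diffs: 2, -12, -38, -76, -126.
2nd diffs: -14, -26, -38, -50.
3rd diffs: -12, -12, -12 (constant).
So x_n = -2n^3 + 5n^2 + n - 6.
Evaluating at n = 12 gives x_{12} = -2730.

-2730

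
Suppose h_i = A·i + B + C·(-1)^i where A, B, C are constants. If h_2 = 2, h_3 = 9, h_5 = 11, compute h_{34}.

34

The three given values yield: 2A + B + C = 2; 3A + B - C = 9; 5A + B - C = 11.
Subtracting the first from the second: A - 2C = 7.
Subtracting the second from the third: 2A = 2.
Solving: C = -3, A = 1, then B = 3.
Hence h_{34} = 1·34 + 3 + (-3)·1 = 34.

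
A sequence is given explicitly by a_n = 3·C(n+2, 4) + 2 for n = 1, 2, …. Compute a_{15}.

7142

C(17, 4) = 2380, so a_{15} = 7142.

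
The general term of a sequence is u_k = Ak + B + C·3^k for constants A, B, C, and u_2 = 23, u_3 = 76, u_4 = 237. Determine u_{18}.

Write the equations: 2A + B + 9C = 23; 3A + B + 27C = 76; 4A + B + 81C = 237.
Subtracting the first from the second: A + 18C = 53.
Subtracting the second from the third: A + 54C = 161.
Solving: C = 3, A = -1, then B = -2.
Hence u_{18} = -1·18 + (-2) + 3·387420489 = 1162261447.

1162261447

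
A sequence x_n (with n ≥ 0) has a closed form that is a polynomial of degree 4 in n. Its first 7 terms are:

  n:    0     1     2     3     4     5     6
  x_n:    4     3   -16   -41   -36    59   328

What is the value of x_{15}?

36319

1st diffs: -1, -19, -25, 5, 95, 269.
2nd diffs: -18, -6, 30, 90, 174.
3rd diffs: 12, 36, 60, 84.
4th diffs: 24, 24, 24 (constant).
So x_n = n^4 - 4n^3 - 4n^2 + 6n + 4.
Evaluating at n = 15 gives x_{15} = 36319.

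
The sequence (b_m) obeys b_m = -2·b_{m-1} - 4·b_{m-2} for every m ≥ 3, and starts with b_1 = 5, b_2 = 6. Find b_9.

Compute successive terms:
b_3 = -32  b_4 = 40  b_5 = 48  b_6 = -256  b_7 = 320  b_8 = 384  b_9 = -2048.

-2048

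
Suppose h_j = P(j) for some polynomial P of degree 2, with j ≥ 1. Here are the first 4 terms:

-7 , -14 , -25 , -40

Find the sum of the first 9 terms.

-651

1st diffs: -7, -11, -15.
2nd diffs: -4, -4 (constant).
So h_j = -2j^2 - j - 4.
Continuing: …, -59, -82, -109, -140, …, h_9 = -175.
Summing j = 1..9 (9 terms) gives -651.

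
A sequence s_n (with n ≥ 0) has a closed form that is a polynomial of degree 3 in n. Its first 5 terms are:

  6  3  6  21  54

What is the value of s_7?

1st diffs: -3, 3, 15, 33.
2nd diffs: 6, 12, 18.
3rd diffs: 6, 6 (constant).
Newton forward-difference form: s_n = 6 + (-3)·C(n,1) + 6·C(n,2) + 6·C(n,3).
At n = 7: n = 7, so s_7 = 6 - 21 + 126 + 210 = 321.

321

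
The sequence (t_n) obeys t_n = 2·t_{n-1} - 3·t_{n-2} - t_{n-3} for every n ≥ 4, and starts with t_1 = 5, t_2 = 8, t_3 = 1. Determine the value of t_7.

t_4 = -27;  t_5 = -65;  t_6 = -50;  t_7 = 122.

122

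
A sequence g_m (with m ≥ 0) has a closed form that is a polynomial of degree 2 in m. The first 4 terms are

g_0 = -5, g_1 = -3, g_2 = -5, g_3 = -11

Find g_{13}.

1st diffs: 2, -2, -6.
2nd diffs: -4, -4 (constant).
Newton forward-difference form: g_m = -5 + 2·C(m,1) + (-4)·C(m,2).
At m = 13: m = 13, so g_{13} = -5 + 26 - 312 = -291.

-291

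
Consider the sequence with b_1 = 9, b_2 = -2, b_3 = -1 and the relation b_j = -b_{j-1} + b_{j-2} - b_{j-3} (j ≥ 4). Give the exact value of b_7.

41

Iterate the recurrence:
b_4 = -10; b_5 = 11; b_6 = -20; b_7 = 41.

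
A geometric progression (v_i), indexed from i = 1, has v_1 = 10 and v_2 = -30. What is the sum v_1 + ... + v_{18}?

Common ratio r = -3.
v_i = 10·(-3)^(i-1).
S = 10·((-3)^18 - 1)/(-3 - 1) = 10·(387420489 - 1)/(-4) = -968551220.

-968551220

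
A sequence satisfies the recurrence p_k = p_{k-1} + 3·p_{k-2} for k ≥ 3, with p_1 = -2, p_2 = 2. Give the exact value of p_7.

-34

Step forward from the initial values:
p_3 = -4;  p_4 = 2;  p_5 = -10;  p_6 = -4;  p_7 = -34.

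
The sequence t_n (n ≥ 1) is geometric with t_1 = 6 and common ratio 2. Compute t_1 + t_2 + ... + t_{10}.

6138

t_n = 6·2^(n-1).
S = 6·(2^10 - 1)/(2 - 1) = 6·(1024 - 1)/(1) = 6138.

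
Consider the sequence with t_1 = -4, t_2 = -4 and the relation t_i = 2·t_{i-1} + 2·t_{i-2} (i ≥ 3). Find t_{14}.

-944896

Step forward from the initial values:
t_3 = -16  t_4 = -40  t_5 = -112  …  t_{11} = -46336  t_{12} = -126592  t_{13} = -345856  t_{14} = -944896.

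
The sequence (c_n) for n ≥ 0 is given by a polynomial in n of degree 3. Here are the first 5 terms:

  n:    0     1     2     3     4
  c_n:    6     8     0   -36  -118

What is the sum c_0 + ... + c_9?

1st diffs: 2, -8, -36, -82.
2nd diffs: -10, -28, -46.
3rd diffs: -18, -18 (constant).
Newton forward-difference form: c_n = 6 + 2·C(n,1) + (-10)·C(n,2) + (-18)·C(n,3).
Continuing: …, -264, -492, -820, -1266, …, c_9 = -1848.
Summing n = 0..9 (10 terms) gives -4830.

-4830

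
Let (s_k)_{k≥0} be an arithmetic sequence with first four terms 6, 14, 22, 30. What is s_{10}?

Common difference d = 8.
s_k = 6 + (k - 0)·8.
s_{10} = 6 + 10·8 = 86.

86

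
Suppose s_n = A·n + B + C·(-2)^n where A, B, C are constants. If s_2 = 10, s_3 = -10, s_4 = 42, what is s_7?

-234

At n = 2, 3, 4: 2A + B + 4C = 10; 3A + B - 8C = -10; 4A + B + 16C = 42.
Subtracting the first from the second: A - 12C = -20.
Subtracting the second from the third: A + 24C = 52.
Solving: C = 2, A = 4, then B = -6.
Hence s_7 = 4·7 + (-6) + 2·(-128) = -234.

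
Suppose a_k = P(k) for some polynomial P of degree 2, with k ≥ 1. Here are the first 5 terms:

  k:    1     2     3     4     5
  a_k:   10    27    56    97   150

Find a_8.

381

1st diffs: 17, 29, 41, 53.
2nd diffs: 12, 12, 12 (constant).
Newton forward-difference form: a_k = 10 + 17·C(k-1,1) + 12·C(k-1,2).
At k = 8: k-1 = 7, so a_8 = 10 + 119 + 252 = 381.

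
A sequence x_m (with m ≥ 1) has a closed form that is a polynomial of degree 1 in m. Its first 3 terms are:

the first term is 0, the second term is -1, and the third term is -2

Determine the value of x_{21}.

-20

1st diffs: -1, -1 (constant).
So x_m = -m + 1.
Evaluating at m = 21 gives x_{21} = -20.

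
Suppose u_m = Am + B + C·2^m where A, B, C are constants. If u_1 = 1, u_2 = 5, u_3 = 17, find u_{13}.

32713

Write the equations: A + B + 2C = 1; 2A + B + 4C = 5; 3A + B + 8C = 17.
Subtracting the first from the second: A + 2C = 4.
Subtracting the second from the third: A + 4C = 12.
Solving: C = 4, A = -4, then B = -3.
Therefore u_{13} = -52 + (-3) + 4·8192 = 32713.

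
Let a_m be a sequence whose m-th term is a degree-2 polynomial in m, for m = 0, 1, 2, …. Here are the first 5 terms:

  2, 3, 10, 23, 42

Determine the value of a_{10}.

1st diffs: 1, 7, 13, 19.
2nd diffs: 6, 6, 6 (constant).
So a_m = 3m^2 - 2m + 2.
Evaluating at m = 10 gives a_{10} = 282.

282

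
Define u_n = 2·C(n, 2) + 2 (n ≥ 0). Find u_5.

C(5, 2) = 10, so u_5 = 22.

22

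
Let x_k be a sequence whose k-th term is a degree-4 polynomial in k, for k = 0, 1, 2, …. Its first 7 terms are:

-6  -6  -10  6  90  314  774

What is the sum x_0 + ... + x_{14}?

102922

1st diffs: 0, -4, 16, 84, 224, 460.
2nd diffs: -4, 20, 68, 140, 236.
3rd diffs: 24, 48, 72, 96.
4th diffs: 24, 24, 24 (constant).
So x_k = k^4 - 2k^3 - 3k^2 + 4k - 6.
Continuing: …, 1590, 2906, 4890, 7734, …, x_{14} = 32390.
Summing k = 0..14 (15 terms) gives 102922.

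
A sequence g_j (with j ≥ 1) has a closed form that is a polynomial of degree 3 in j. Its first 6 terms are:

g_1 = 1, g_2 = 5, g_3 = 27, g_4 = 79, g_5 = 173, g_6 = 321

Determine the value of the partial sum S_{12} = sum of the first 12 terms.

10176

1st diffs: 4, 22, 52, 94, 148.
2nd diffs: 18, 30, 42, 54.
3rd diffs: 12, 12, 12 (constant).
Newton forward-difference form: g_j = 1 + 4·C(j-1,1) + 18·C(j-1,2) + 12·C(j-1,3).
Continuing: …, 535, 827, 1209, 1693, …, g_{12} = 3015.
Summing j = 1..12 (12 terms) gives 10176.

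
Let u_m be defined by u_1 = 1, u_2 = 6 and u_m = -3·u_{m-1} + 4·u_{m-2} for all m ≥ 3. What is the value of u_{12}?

Step forward from the initial values:
u_3 = -14  u_4 = 66  u_5 = -254  u_6 = 1026  u_7 = -4094  u_8 = 16386  u_9 = -65534  u_{10} = 262146  u_{11} = -1048574  u_{12} = 4194306.
(Characteristic roots are 1 and -4.)

4194306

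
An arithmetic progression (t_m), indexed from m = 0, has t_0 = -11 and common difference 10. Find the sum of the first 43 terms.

t_m = -11 + (m - 0)·10.
t_{42} = 409; S = 43·(-11 + 409)/2 = 8557.

8557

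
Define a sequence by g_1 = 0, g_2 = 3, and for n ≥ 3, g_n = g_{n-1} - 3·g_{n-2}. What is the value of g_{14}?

Iterate the recurrence:
g_3 = 3;  g_4 = -6;  g_5 = -15;  …;  g_{11} = 93;  g_{12} = 759;  g_{13} = 480;  g_{14} = -1797.

-1797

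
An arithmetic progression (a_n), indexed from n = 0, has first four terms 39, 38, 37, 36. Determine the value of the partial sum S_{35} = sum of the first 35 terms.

Common difference d = -1.
a_n = 39 + (n - 0)·(-1).
a_{34} = 5; S = 35·(39 + 5)/2 = 770.

770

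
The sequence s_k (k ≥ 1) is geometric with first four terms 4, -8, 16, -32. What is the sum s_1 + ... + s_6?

-84

Common ratio r = -2.
s_k = 4·(-2)^(k-1).
S = 4·((-2)^6 - 1)/(-2 - 1) = 4·(64 - 1)/(-3) = -84.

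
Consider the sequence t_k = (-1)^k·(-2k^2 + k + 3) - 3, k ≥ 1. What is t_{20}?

-780

(-1)^20 = 1; -2k^2 + k + 3 at k=20 is -777; so t_{20} = -780.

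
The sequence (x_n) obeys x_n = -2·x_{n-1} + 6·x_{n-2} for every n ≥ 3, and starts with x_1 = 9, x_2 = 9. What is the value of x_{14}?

-22072896

Compute successive terms:
x_3 = 36;  x_4 = -18;  x_5 = 252;  …;  x_{11} = 456768;  x_{12} = -1659168;  x_{13} = 6058944;  x_{14} = -22072896.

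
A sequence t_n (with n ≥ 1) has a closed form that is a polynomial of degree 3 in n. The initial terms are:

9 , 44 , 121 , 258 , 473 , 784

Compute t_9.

1st diffs: 35, 77, 137, 215, 311.
2nd diffs: 42, 60, 78, 96.
3rd diffs: 18, 18, 18 (constant).
Newton forward-difference form: t_n = 9 + 35·C(n-1,1) + 42·C(n-1,2) + 18·C(n-1,3).
At n = 9: n-1 = 8, so t_9 = 9 + 280 + 1176 + 1008 = 2473.

2473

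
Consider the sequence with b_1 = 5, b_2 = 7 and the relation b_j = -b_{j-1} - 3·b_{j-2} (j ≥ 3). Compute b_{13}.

-4915

b_3 = -22; b_4 = 1; b_5 = 65; …; b_{10} = -1043; b_{11} = 893; b_{12} = 2236; b_{13} = -4915.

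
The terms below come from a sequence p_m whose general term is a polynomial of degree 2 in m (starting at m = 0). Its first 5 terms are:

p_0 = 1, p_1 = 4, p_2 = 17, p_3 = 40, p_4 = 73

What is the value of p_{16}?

1249

1st diffs: 3, 13, 23, 33.
2nd diffs: 10, 10, 10 (constant).
Newton forward-difference form: p_m = 1 + 3·C(m,1) + 10·C(m,2).
At m = 16: m = 16, so p_{16} = 1 + 48 + 1200 = 1249.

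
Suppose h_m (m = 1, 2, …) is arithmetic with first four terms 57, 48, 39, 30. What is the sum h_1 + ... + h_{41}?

-5043

Common difference d = -9.
h_m = 57 + (m - 1)·(-9).
h_{41} = -303; S = 41·(57 + (-303))/2 = -5043.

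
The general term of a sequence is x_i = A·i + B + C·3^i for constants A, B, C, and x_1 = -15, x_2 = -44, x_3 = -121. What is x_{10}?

-236244

The three given values yield: A + B + 3C = -15; 2A + B + 9C = -44; 3A + B + 27C = -121.
Subtracting the first from the second: A + 6C = -29.
Subtracting the second from the third: A + 18C = -77.
Solving: C = -4, A = -5, then B = 2.
Hence x_{10} = -5·10 + 2 + (-4)·59049 = -236244.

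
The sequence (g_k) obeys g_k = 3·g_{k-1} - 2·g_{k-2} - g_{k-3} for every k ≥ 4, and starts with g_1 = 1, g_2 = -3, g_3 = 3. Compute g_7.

166

Applying the relation repeatedly:
g_4 = 14;  g_5 = 39;  g_6 = 86;  g_7 = 166.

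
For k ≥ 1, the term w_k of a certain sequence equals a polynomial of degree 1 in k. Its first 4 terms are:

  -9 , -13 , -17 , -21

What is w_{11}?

-49

1st diffs: -4, -4, -4 (constant).
So w_k = -4k - 5.
Evaluating at k = 11 gives w_{11} = -49.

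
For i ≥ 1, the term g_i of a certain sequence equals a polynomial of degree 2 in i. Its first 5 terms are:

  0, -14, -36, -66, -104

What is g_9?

1st diffs: -14, -22, -30, -38.
2nd diffs: -8, -8, -8 (constant).
Newton forward-difference form: g_i = (-14)·C(i-1,1) + (-8)·C(i-1,2).
At i = 9: i-1 = 8, so g_9 = -112 - 224 = -336.

-336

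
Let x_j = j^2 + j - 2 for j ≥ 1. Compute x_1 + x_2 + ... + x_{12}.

704

Over j = 1..12: Σj = 78, Σj² = 650.
Total = (1)·650 + (1)·78 + (-2)·12 = 704.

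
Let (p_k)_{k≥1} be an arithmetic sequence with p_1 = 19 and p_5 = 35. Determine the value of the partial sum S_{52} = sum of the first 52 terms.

6292

Common difference d = (35 - 19) / (5 - 1) = 4.
p_k = 19 + (k - 1)·4.
p_{52} = 223; S = 52·(19 + 223)/2 = 6292.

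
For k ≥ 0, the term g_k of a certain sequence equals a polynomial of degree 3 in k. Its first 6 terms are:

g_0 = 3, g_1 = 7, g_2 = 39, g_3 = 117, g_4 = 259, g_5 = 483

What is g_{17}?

16119

1st diffs: 4, 32, 78, 142, 224.
2nd diffs: 28, 46, 64, 82.
3rd diffs: 18, 18, 18 (constant).
Newton forward-difference form: g_k = 3 + 4·C(k,1) + 28·C(k,2) + 18·C(k,3).
At k = 17: k = 17, so g_{17} = 3 + 68 + 3808 + 12240 = 16119.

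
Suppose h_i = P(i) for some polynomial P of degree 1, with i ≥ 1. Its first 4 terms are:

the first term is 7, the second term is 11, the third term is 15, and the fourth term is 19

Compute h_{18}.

75

1st diffs: 4, 4, 4 (constant).
So h_i = 4i + 3.
Evaluating at i = 18 gives h_{18} = 75.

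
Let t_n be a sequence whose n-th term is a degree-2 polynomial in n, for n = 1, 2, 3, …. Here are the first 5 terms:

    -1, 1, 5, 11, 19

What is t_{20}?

379

1st diffs: 2, 4, 6, 8.
2nd diffs: 2, 2, 2 (constant).
Newton forward-difference form: t_n = -1 + 2·C(n-1,1) + 2·C(n-1,2).
At n = 20: n-1 = 19, so t_{20} = -1 + 38 + 342 = 379.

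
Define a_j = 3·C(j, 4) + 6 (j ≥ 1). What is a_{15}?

C(15, 4) = 1365, so a_{15} = 4101.

4101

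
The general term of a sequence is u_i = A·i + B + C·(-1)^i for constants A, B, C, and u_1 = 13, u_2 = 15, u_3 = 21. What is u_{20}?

87

At i = 1, 2, 3: A + B - C = 13; 2A + B + C = 15; 3A + B - C = 21.
Subtracting the first from the second: A + 2C = 2.
Subtracting the second from the third: A - 2C = 6.
Solving: C = -1, A = 4, then B = 8.
Hence u_{20} = 4·20 + 8 + (-1)·1 = 87.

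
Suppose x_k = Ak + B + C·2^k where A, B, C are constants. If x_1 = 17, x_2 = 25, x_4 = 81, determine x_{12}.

20465

Write the equations: A + B + 2C = 17; 2A + B + 4C = 25; 4A + B + 16C = 81.
Subtracting the first from the second: A + 2C = 8.
Subtracting the second from the third: 2A + 12C = 56.
Solving: C = 5, A = -2, then B = 9.
Therefore x_{12} = -24 + 9 + 5·4096 = 20465.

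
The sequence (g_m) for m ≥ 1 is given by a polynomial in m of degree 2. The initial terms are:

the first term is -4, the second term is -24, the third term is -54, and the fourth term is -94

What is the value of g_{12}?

1st diffs: -20, -30, -40.
2nd diffs: -10, -10 (constant).
Newton forward-difference form: g_m = -4 + (-20)·C(m-1,1) + (-10)·C(m-1,2).
At m = 12: m-1 = 11, so g_{12} = -4 - 220 - 550 = -774.

-774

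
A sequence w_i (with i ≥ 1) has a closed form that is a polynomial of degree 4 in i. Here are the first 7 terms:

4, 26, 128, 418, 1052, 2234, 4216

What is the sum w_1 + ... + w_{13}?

1st diffs: 22, 102, 290, 634, 1182, 1982.
2nd diffs: 80, 188, 344, 548, 800.
3rd diffs: 108, 156, 204, 252.
4th diffs: 48, 48, 48 (constant).
Newton forward-difference form: w_i = 4 + 22·C(i-1,1) + 80·C(i-1,2) + 108·C(i-1,3) + 48·C(i-1,4).
Continuing: …, 7298, 11828, 18202, 26864, …, w_{13} = 53068.
Summing i = 1..13 (13 terms) gives 163644.

163644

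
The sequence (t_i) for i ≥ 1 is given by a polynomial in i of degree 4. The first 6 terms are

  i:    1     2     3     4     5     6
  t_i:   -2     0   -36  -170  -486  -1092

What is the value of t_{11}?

1st diffs: 2, -36, -134, -316, -606.
2nd diffs: -38, -98, -182, -290.
3rd diffs: -60, -84, -108.
4th diffs: -24, -24 (constant).
Newton forward-difference form: t_i = -2 + 2·C(i-1,1) + (-38)·C(i-1,2) + (-60)·C(i-1,3) + (-24)·C(i-1,4).
At i = 11: i-1 = 10, so t_{11} = -2 + 20 - 1710 - 7200 - 5040 = -13932.

-13932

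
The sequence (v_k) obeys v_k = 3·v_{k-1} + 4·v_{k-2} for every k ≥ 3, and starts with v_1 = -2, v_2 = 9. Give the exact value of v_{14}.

93952413

v_3 = 19; v_4 = 93; v_5 = 355; …; v_{11} = 1468003; v_{12} = 5872029; v_{13} = 23488099; v_{14} = 93952413.
(Characteristic roots are 4 and -1.)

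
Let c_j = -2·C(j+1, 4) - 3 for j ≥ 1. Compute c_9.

C(10, 4) = 210, so c_9 = -423.

-423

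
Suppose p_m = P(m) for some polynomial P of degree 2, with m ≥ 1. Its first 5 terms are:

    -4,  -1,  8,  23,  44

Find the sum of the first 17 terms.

1st diffs: 3, 9, 15, 21.
2nd diffs: 6, 6, 6 (constant).
Newton forward-difference form: p_m = -4 + 3·C(m-1,1) + 6·C(m-1,2).
Continuing: …, 71, 104, 143, 188, …, p_{17} = 764.
Summing m = 1..17 (17 terms) gives 4420.

4420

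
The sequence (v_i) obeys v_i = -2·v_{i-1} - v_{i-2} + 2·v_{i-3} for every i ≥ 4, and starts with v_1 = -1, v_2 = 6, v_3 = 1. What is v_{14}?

-2786

Step forward from the initial values:
v_4 = -10; v_5 = 31; v_6 = -50; …; v_{11} = -671; v_{12} = 550; v_{13} = 447; v_{14} = -2786.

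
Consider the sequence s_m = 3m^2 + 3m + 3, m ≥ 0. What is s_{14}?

633

s_{14} = 3·14^2 + 3·14 + 3 = 633.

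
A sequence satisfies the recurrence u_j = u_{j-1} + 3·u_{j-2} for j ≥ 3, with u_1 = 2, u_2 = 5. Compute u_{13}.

Compute successive terms:
u_3 = 11; u_4 = 26; u_5 = 59; …; u_{10} = 3842; u_{11} = 8843; u_{12} = 20369; u_{13} = 46898.

46898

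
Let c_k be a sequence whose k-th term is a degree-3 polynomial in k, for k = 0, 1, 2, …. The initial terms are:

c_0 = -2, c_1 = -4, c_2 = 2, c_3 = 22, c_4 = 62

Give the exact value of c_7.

362

1st diffs: -2, 6, 20, 40.
2nd diffs: 8, 14, 20.
3rd diffs: 6, 6 (constant).
So c_k = k^3 + k^2 - 4k - 2.
Evaluating at k = 7 gives c_7 = 362.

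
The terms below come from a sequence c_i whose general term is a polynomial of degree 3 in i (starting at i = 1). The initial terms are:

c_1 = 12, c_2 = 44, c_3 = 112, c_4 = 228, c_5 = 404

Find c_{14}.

6668

1st diffs: 32, 68, 116, 176.
2nd diffs: 36, 48, 60.
3rd diffs: 12, 12 (constant).
Newton forward-difference form: c_i = 12 + 32·C(i-1,1) + 36·C(i-1,2) + 12·C(i-1,3).
At i = 14: i-1 = 13, so c_{14} = 12 + 416 + 2808 + 3432 = 6668.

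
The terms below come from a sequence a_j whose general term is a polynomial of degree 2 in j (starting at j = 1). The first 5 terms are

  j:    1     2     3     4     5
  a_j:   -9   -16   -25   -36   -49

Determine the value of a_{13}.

1st diffs: -7, -9, -11, -13.
2nd diffs: -2, -2, -2 (constant).
Newton forward-difference form: a_j = -9 + (-7)·C(j-1,1) + (-2)·C(j-1,2).
At j = 13: j-1 = 12, so a_{13} = -9 - 84 - 132 = -225.

-225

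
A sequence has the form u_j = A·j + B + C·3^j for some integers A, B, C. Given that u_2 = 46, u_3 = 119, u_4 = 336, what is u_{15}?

The three given values yield: 2A + B + 9C = 46; 3A + B + 27C = 119; 4A + B + 81C = 336.
Subtracting the first from the second: A + 18C = 73.
Subtracting the second from the third: A + 54C = 217.
Solving: C = 4, A = 1, then B = 8.
So u_j = 1·j + 8 + 4·3^j; at j=15 this is 57395651.

57395651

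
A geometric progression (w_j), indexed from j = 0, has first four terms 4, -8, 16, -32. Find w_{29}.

-2147483648

Common ratio r = -2.
w_j = 4·(-2)^(j-0).
w_{29} = 4·(-2)^29 = -2147483648.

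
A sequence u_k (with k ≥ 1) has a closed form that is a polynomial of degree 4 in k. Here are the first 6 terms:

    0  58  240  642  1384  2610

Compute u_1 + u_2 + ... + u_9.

1st diffs: 58, 182, 402, 742, 1226.
2nd diffs: 124, 220, 340, 484.
3rd diffs: 96, 120, 144.
4th diffs: 24, 24 (constant).
So u_k = k^4 + 6k^3 + k^2 - 2k - 6.
Continuing: 4488, 7210, 10992.
Summing k = 1..9 (9 terms) gives 27624.

27624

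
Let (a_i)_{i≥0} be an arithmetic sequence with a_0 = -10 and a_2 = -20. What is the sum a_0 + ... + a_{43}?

-5170

Common difference d = (-20 - (-10)) / (2 - 0) = -5.
a_i = -10 + (i - 0)·(-5).
a_{43} = -225; S = 44·(-10 + (-225))/2 = -5170.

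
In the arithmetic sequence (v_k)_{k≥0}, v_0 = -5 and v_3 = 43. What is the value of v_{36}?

Common difference d = (43 - (-5)) / (3 - 0) = 16.
v_k = -5 + (k - 0)·16.
v_{36} = -5 + 36·16 = 571.

571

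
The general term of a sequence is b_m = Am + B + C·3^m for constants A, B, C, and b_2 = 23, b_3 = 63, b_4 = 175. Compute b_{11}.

The three given values yield: 2A + B + 9C = 23; 3A + B + 27C = 63; 4A + B + 81C = 175.
Subtracting the first from the second: A + 18C = 40.
Subtracting the second from the third: A + 54C = 112.
Solving: C = 2, A = 4, then B = -3.
So b_m = 4·m + (-3) + 2·3^m; at m=11 this is 354335.

354335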